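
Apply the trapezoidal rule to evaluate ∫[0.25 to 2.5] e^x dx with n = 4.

f(x) = e^x
a = 0.25, b = 2.5, n = 4
h = (b - a)/n = 0.562500

Trapezoidal rule: (h/2)[f(x₀) + 2f(x₁) + 2f(x₂) + ... + f(xₙ)]

x_0 = 0.2500, f(x_0) = 1.284025, coefficient = 1
x_1 = 0.8125, f(x_1) = 2.253535, coefficient = 2
x_2 = 1.3750, f(x_2) = 3.955077, coefficient = 2
x_3 = 1.9375, f(x_3) = 6.941376, coefficient = 2
x_4 = 2.5000, f(x_4) = 12.182494, coefficient = 1

I ≈ (0.562500/2) × 39.766494 = 11.184326
Exact value: 10.898469
Error: 0.285858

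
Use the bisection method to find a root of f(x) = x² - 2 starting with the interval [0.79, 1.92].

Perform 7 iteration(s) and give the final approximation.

f(x) = x² - 2
Initial interval: [0.79, 1.92]

Iteration 1:
  c_1 = (0.790000 + 1.920000)/2 = 1.355000
  f(c_1) = f(1.355000) = -0.163975
  f(a) × f(c) ≥ 0, new interval: [1.355000, 1.920000]
Iteration 2:
  c_2 = (1.355000 + 1.920000)/2 = 1.637500
  f(c_2) = f(1.637500) = 0.681406
  f(a) × f(c) < 0, new interval: [1.355000, 1.637500]
Iteration 3:
  c_3 = (1.355000 + 1.637500)/2 = 1.496250
  f(c_3) = f(1.496250) = 0.238764
  f(a) × f(c) < 0, new interval: [1.355000, 1.496250]
Iteration 4:
  c_4 = (1.355000 + 1.496250)/2 = 1.425625
  f(c_4) = f(1.425625) = 0.032407
  f(a) × f(c) < 0, new interval: [1.355000, 1.425625]
Iteration 5:
  c_5 = (1.355000 + 1.425625)/2 = 1.390312
  f(c_5) = f(1.390312) = -0.067031
  f(a) × f(c) ≥ 0, new interval: [1.390312, 1.425625]
Iteration 6:
  c_6 = (1.390312 + 1.425625)/2 = 1.407969
  f(c_6) = f(1.407969) = -0.017624
  f(a) × f(c) ≥ 0, new interval: [1.407969, 1.425625]
Iteration 7:
  c_7 = (1.407969 + 1.425625)/2 = 1.416797
  f(c_7) = f(1.416797) = 0.007313
  f(a) × f(c) < 0, new interval: [1.407969, 1.416797]

After 7 iteration(s), the approximation is c_7 = 1.416797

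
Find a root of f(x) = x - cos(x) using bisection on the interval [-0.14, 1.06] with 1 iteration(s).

f(x) = x - cos(x)
Initial interval: [-0.14, 1.06]

Iteration 1:
  c_1 = (-0.140000 + 1.060000)/2 = 0.460000
  f(c_1) = f(0.460000) = -0.436052
  f(a) × f(c) ≥ 0, new interval: [0.460000, 1.060000]

After 1 iteration(s), the approximation is c_1 = 0.460000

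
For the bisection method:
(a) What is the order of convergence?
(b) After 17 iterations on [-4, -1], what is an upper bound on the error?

(a) Bisection has linear (order 1) convergence; the error is halved each step.

(b) Error bound = (b-a)/2^n = (-1 - (-4))/2^{17}
    = 3/2^{17}

(a) 1 (linear); (b) error ≤ 2.29e-05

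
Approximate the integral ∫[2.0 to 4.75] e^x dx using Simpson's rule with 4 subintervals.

f(x) = e^x
a = 2.0, b = 4.75, n = 4
h = (b - a)/n = 0.687500

Simpson's rule: (h/3)[f(x₀) + 4f(x₁) + 2f(x₂) + ... + f(xₙ)]

x_0 = 2.0000, f(x_0) = 7.389056, coefficient = 1
x_1 = 2.6875, f(x_1) = 14.694893, coefficient = 4
x_2 = 3.3750, f(x_2) = 29.224284, coefficient = 2
x_3 = 4.0625, f(x_3) = 58.119428, coefficient = 4
x_4 = 4.7500, f(x_4) = 115.584285, coefficient = 1

I ≈ (0.687500/3) × 472.679192 = 108.322315
Exact value: 108.195228
Error: 0.127086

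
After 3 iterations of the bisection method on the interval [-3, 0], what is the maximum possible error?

Bisection error bound: |error| ≤ (b-a)/2^n
|error| ≤ (0 - (-3))/2^3 = 3/2^3
|error| ≤ 0.3750000000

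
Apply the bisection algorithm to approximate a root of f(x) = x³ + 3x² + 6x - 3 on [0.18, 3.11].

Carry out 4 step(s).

f(x) = x³ + 3x² + 6x - 3
Initial interval: [0.18, 3.11]

Iteration 1:
  c_1 = (0.180000 + 3.110000)/2 = 1.645000
  f(c_1) = f(1.645000) = 19.439486
  f(a) × f(c) < 0, new interval: [0.180000, 1.645000]
Iteration 2:
  c_2 = (0.180000 + 1.645000)/2 = 0.912500
  f(c_2) = f(0.912500) = 5.732768
  f(a) × f(c) < 0, new interval: [0.180000, 0.912500]
Iteration 3:
  c_3 = (0.180000 + 0.912500)/2 = 0.546250
  f(c_3) = f(0.546250) = 1.335662
  f(a) × f(c) < 0, new interval: [0.180000, 0.546250]
Iteration 4:
  c_4 = (0.180000 + 0.546250)/2 = 0.363125
  f(c_4) = f(0.363125) = -0.377789
  f(a) × f(c) ≥ 0, new interval: [0.363125, 0.546250]

After 4 iteration(s), the approximation is c_4 = 0.363125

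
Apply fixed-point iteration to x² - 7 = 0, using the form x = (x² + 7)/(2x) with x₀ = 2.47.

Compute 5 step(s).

Equation: x² - 7 = 0
Fixed-point form: x = (x² + 7)/(2x)
x₀ = 2.47

x_1 = g(2.470000) = 2.652004
x_2 = g(2.652004) = 2.645759
x_3 = g(2.645759) = 2.645751
x_4 = g(2.645751) = 2.645751
x_5 = g(2.645751) = 2.645751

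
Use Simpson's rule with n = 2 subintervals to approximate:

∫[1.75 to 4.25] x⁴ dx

f(x) = x⁴
a = 1.75, b = 4.25, n = 2
h = (b - a)/n = 1.250000

Simpson's rule: (h/3)[f(x₀) + 4f(x₁) + 2f(x₂) + ... + f(xₙ)]

x_0 = 1.7500, f(x_0) = 9.378906, coefficient = 1
x_1 = 3.0000, f(x_1) = 81.000000, coefficient = 4
x_2 = 4.2500, f(x_2) = 326.253906, coefficient = 1

I ≈ (1.250000/3) × 659.632812 = 274.847005
Exact value: 274.033203
Error: 0.813802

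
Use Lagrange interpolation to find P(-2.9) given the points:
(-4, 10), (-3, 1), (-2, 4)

Lagrange interpolation formula:
P(x) = Σ yᵢ × Lᵢ(x)
where Lᵢ(x) = Π_{j≠i} (x - xⱼ)/(xᵢ - xⱼ)

L_0(-2.9) = (-2.9 - (-3))/(-4 - (-3)) × (-2.9 - (-2))/(-4 - (-2)) = -0.045000
L_1(-2.9) = (-2.9 - (-4))/(-3 - (-4)) × (-2.9 - (-2))/(-3 - (-2)) = 0.990000
L_2(-2.9) = (-2.9 - (-4))/(-2 - (-4)) × (-2.9 - (-3))/(-2 - (-3)) = 0.055000

P(-2.9) = 10×L_0(-2.9) + 1×L_1(-2.9) + 4×L_2(-2.9)
P(-2.9) = 0.760000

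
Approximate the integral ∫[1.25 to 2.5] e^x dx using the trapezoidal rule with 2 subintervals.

f(x) = e^x
a = 1.25, b = 2.5, n = 2
h = (b - a)/n = 0.625000

Trapezoidal rule: (h/2)[f(x₀) + 2f(x₁) + 2f(x₂) + ... + f(xₙ)]

x_0 = 1.2500, f(x_0) = 3.490343, coefficient = 1
x_1 = 1.8750, f(x_1) = 6.520819, coefficient = 2
x_2 = 2.5000, f(x_2) = 12.182494, coefficient = 1

I ≈ (0.625000/2) × 28.714475 = 8.973273
Exact value: 8.692151
Error: 0.281122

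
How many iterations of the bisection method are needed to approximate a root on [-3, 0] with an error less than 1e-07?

We need (b-a)/2^n ≤ 1e-07
(0 - (-3))/2^n ≤ 1e-07
3/2^n ≤ 1e-07
2^n ≥ 30000000
n ≥ log₂(30000000) = 24.84
n ≥ 25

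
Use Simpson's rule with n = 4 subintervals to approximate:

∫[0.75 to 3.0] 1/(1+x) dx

f(x) = 1/(1+x)
a = 0.75, b = 3.0, n = 4
h = (b - a)/n = 0.562500

Simpson's rule: (h/3)[f(x₀) + 4f(x₁) + 2f(x₂) + ... + f(xₙ)]

x_0 = 0.7500, f(x_0) = 0.571429, coefficient = 1
x_1 = 1.3125, f(x_1) = 0.432432, coefficient = 4
x_2 = 1.8750, f(x_2) = 0.347826, coefficient = 2
x_3 = 2.4375, f(x_3) = 0.290909, coefficient = 4
x_4 = 3.0000, f(x_4) = 0.250000, coefficient = 1

I ≈ (0.562500/3) × 4.410447 = 0.826959
Exact value: 0.826679
Error: 0.000280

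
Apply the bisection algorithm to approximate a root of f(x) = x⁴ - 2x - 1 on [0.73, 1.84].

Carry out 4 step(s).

f(x) = x⁴ - 2x - 1
Initial interval: [0.73, 1.84]

Iteration 1:
  c_1 = (0.730000 + 1.840000)/2 = 1.285000
  f(c_1) = f(1.285000) = -0.843456
  f(a) × f(c) ≥ 0, new interval: [1.285000, 1.840000]
Iteration 2:
  c_2 = (1.285000 + 1.840000)/2 = 1.562500
  f(c_2) = f(1.562500) = 1.835464
  f(a) × f(c) < 0, new interval: [1.285000, 1.562500]
Iteration 3:
  c_3 = (1.285000 + 1.562500)/2 = 1.423750
  f(c_3) = f(1.423750) = 0.261489
  f(a) × f(c) < 0, new interval: [1.285000, 1.423750]
Iteration 4:
  c_4 = (1.285000 + 1.423750)/2 = 1.354375
  f(c_4) = f(1.354375) = -0.343977
  f(a) × f(c) ≥ 0, new interval: [1.354375, 1.423750]

After 4 iteration(s), the approximation is c_4 = 1.354375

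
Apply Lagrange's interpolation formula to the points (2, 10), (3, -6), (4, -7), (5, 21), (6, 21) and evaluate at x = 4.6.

Lagrange interpolation formula:
P(x) = Σ yᵢ × Lᵢ(x)
where Lᵢ(x) = Π_{j≠i} (x - xⱼ)/(xᵢ - xⱼ)

L_0(4.6) = (4.6 - 3)/(2 - 3) × (4.6 - 4)/(2 - 4) × (4.6 - 5)/(2 - 5) × (4.6 - 6)/(2 - 6) = 0.022400
L_1(4.6) = (4.6 - 2)/(3 - 2) × (4.6 - 4)/(3 - 4) × (4.6 - 5)/(3 - 5) × (4.6 - 6)/(3 - 6) = -0.145600
L_2(4.6) = (4.6 - 2)/(4 - 2) × (4.6 - 3)/(4 - 3) × (4.6 - 5)/(4 - 5) × (4.6 - 6)/(4 - 6) = 0.582400
L_3(4.6) = (4.6 - 2)/(5 - 2) × (4.6 - 3)/(5 - 3) × (4.6 - 4)/(5 - 4) × (4.6 - 6)/(5 - 6) = 0.582400
L_4(4.6) = (4.6 - 2)/(6 - 2) × (4.6 - 3)/(6 - 3) × (4.6 - 4)/(6 - 4) × (4.6 - 5)/(6 - 5) = -0.041600

P(4.6) = 10×L_0(4.6) + (-6)×L_1(4.6) + (-7)×L_2(4.6) + 21×L_3(4.6) + 21×L_4(4.6)
P(4.6) = 8.377600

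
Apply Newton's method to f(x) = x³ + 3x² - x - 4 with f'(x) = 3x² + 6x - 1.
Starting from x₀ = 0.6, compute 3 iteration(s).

f(x) = x³ + 3x² - x - 4
f'(x) = 3x² + 6x - 1
x₀ = 0.6

Newton-Raphson formula: x_{n+1} = x_n - f(x_n)/f'(x_n)

Iteration 1:
  f(0.600000) = -3.304000
  f'(0.600000) = 3.680000
  x_1 = 0.600000 - (-3.304000)/3.680000 = 1.497826
Iteration 2:
  f(1.497826) = 4.592970
  f'(1.497826) = 14.717405
  x_2 = 1.497826 - 4.592970/14.717405 = 1.185749
Iteration 3:
  f(1.185749) = 0.699413
  f'(1.185749) = 10.332491
  x_3 = 1.185749 - 0.699413/10.332491 = 1.118058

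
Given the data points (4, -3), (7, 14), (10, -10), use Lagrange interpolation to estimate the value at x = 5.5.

Lagrange interpolation formula:
P(x) = Σ yᵢ × Lᵢ(x)
where Lᵢ(x) = Π_{j≠i} (x - xⱼ)/(xᵢ - xⱼ)

L_0(5.5) = (5.5 - 7)/(4 - 7) × (5.5 - 10)/(4 - 10) = 0.375000
L_1(5.5) = (5.5 - 4)/(7 - 4) × (5.5 - 10)/(7 - 10) = 0.750000
L_2(5.5) = (5.5 - 4)/(10 - 4) × (5.5 - 7)/(10 - 7) = -0.125000

P(5.5) = (-3)×L_0(5.5) + 14×L_1(5.5) + (-10)×L_2(5.5)
P(5.5) = 10.625000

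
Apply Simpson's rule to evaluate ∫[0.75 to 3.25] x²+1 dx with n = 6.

f(x) = x²+1
a = 0.75, b = 3.25, n = 6
h = (b - a)/n = 0.416667

Simpson's rule: (h/3)[f(x₀) + 4f(x₁) + 2f(x₂) + ... + f(xₙ)]

x_0 = 0.7500, f(x_0) = 1.562500, coefficient = 1
x_1 = 1.1667, f(x_1) = 2.361111, coefficient = 4
x_2 = 1.5833, f(x_2) = 3.506944, coefficient = 2
x_3 = 2.0000, f(x_3) = 5.000000, coefficient = 4
x_4 = 2.4167, f(x_4) = 6.840278, coefficient = 2
x_5 = 2.8333, f(x_5) = 9.027778, coefficient = 4
x_6 = 3.2500, f(x_6) = 11.562500, coefficient = 1

I ≈ (0.416667/3) × 99.375000 = 13.802083
Exact value: 13.802083
Error: 0.000000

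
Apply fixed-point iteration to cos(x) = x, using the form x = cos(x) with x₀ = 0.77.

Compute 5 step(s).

Equation: cos(x) = x
Fixed-point form: x = cos(x)
x₀ = 0.77

x_1 = g(0.770000) = 0.717911
x_2 = g(0.717911) = 0.753182
x_3 = g(0.753182) = 0.729516
x_4 = g(0.729516) = 0.745497
x_5 = g(0.745497) = 0.734751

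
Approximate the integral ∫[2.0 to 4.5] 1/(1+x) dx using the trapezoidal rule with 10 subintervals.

f(x) = 1/(1+x)
a = 2.0, b = 4.5, n = 10
h = (b - a)/n = 0.250000

Trapezoidal rule: (h/2)[f(x₀) + 2f(x₁) + 2f(x₂) + ... + f(xₙ)]

x_0 = 2.0000, f(x_0) = 0.333333, coefficient = 1
x_1 = 2.2500, f(x_1) = 0.307692, coefficient = 2
x_2 = 2.5000, f(x_2) = 0.285714, coefficient = 2
x_3 = 2.7500, f(x_3) = 0.266667, coefficient = 2
x_4 = 3.0000, f(x_4) = 0.250000, coefficient = 2
x_5 = 3.2500, f(x_5) = 0.235294, coefficient = 2
x_6 = 3.5000, f(x_6) = 0.222222, coefficient = 2
x_7 = 3.7500, f(x_7) = 0.210526, coefficient = 2
x_8 = 4.0000, f(x_8) = 0.200000, coefficient = 2
x_9 = 4.2500, f(x_9) = 0.190476, coefficient = 2
x_10 = 4.5000, f(x_10) = 0.181818, coefficient = 1

I ≈ (0.250000/2) × 4.852336 = 0.606542
Exact value: 0.606136
Error: 0.000406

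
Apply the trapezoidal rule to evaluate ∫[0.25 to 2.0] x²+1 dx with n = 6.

f(x) = x²+1
a = 0.25, b = 2.0, n = 6
h = (b - a)/n = 0.291667

Trapezoidal rule: (h/2)[f(x₀) + 2f(x₁) + 2f(x₂) + ... + f(xₙ)]

x_0 = 0.2500, f(x_0) = 1.062500, coefficient = 1
x_1 = 0.5417, f(x_1) = 1.293403, coefficient = 2
x_2 = 0.8333, f(x_2) = 1.694444, coefficient = 2
x_3 = 1.1250, f(x_3) = 2.265625, coefficient = 2
x_4 = 1.4167, f(x_4) = 3.006944, coefficient = 2
x_5 = 1.7083, f(x_5) = 3.918403, coefficient = 2
x_6 = 2.0000, f(x_6) = 5.000000, coefficient = 1

I ≈ (0.291667/2) × 30.420139 = 4.436270
Exact value: 4.411458
Error: 0.024812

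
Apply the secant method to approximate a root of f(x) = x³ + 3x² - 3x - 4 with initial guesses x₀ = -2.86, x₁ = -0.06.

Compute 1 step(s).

f(x) = x³ + 3x² - 3x - 4
x₀ = -2.86, x₁ = -0.06

Secant formula: x_{n+1} = x_n - f(x_n)(x_n - x_{n-1})/(f(x_n) - f(x_{n-1}))

Iteration 1:
  f(-2.860000) = 5.725144
  f(-0.060000) = -3.809416
  x_2 = -0.060000 - (-3.809416)×(-0.060000 - (-2.860000))/(-3.809416 - 5.725144)
       = -1.178706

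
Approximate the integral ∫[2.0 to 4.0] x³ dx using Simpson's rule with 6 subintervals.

f(x) = x³
a = 2.0, b = 4.0, n = 6
h = (b - a)/n = 0.333333

Simpson's rule: (h/3)[f(x₀) + 4f(x₁) + 2f(x₂) + ... + f(xₙ)]

x_0 = 2.0000, f(x_0) = 8.000000, coefficient = 1
x_1 = 2.3333, f(x_1) = 12.703704, coefficient = 4
x_2 = 2.6667, f(x_2) = 18.962963, coefficient = 2
x_3 = 3.0000, f(x_3) = 27.000000, coefficient = 4
x_4 = 3.3333, f(x_4) = 37.037037, coefficient = 2
x_5 = 3.6667, f(x_5) = 49.296296, coefficient = 4
x_6 = 4.0000, f(x_6) = 64.000000, coefficient = 1

I ≈ (0.333333/3) × 540.000000 = 60.000000
Exact value: 60.000000
Error: 0.000000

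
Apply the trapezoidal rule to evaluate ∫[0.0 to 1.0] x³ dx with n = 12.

f(x) = x³
a = 0.0, b = 1.0, n = 12
h = (b - a)/n = 0.083333

Trapezoidal rule: (h/2)[f(x₀) + 2f(x₁) + 2f(x₂) + ... + f(xₙ)]

x_0 = 0.0000, f(x_0) = 0.000000, coefficient = 1
x_1 = 0.0833, f(x_1) = 0.000579, coefficient = 2
x_2 = 0.1667, f(x_2) = 0.004630, coefficient = 2
x_3 = 0.2500, f(x_3) = 0.015625, coefficient = 2
x_4 = 0.3333, f(x_4) = 0.037037, coefficient = 2
x_5 = 0.4167, f(x_5) = 0.072338, coefficient = 2
x_6 = 0.5000, f(x_6) = 0.125000, coefficient = 2
x_7 = 0.5833, f(x_7) = 0.198495, coefficient = 2
x_8 = 0.6667, f(x_8) = 0.296296, coefficient = 2
x_9 = 0.7500, f(x_9) = 0.421875, coefficient = 2
x_10 = 0.8333, f(x_10) = 0.578704, coefficient = 2
x_11 = 0.9167, f(x_11) = 0.770255, coefficient = 2
x_12 = 1.0000, f(x_12) = 1.000000, coefficient = 1

I ≈ (0.083333/2) × 6.041667 = 0.251736
Exact value: 0.250000
Error: 0.001736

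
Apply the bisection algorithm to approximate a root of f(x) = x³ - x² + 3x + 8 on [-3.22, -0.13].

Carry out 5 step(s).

f(x) = x³ - x² + 3x + 8
Initial interval: [-3.22, -0.13]

Iteration 1:
  c_1 = (-3.220000 + (-0.130000))/2 = -1.675000
  f(c_1) = f(-1.675000) = -4.530047
  f(a) × f(c) ≥ 0, new interval: [-1.675000, -0.130000]
Iteration 2:
  c_2 = (-1.675000 + (-0.130000))/2 = -0.902500
  f(c_2) = f(-0.902500) = 3.742902
  f(a) × f(c) < 0, new interval: [-1.675000, -0.902500]
Iteration 3:
  c_3 = (-1.675000 + (-0.902500))/2 = -1.288750
  f(c_3) = f(-1.288750) = 0.332419
  f(a) × f(c) < 0, new interval: [-1.675000, -1.288750]
Iteration 4:
  c_4 = (-1.675000 + (-1.288750))/2 = -1.481875
  f(c_4) = f(-1.481875) = -1.895707
  f(a) × f(c) ≥ 0, new interval: [-1.481875, -1.288750]
Iteration 5:
  c_5 = (-1.481875 + (-1.288750))/2 = -1.385312
  f(c_5) = f(-1.385312) = -0.733569
  f(a) × f(c) ≥ 0, new interval: [-1.385312, -1.288750]

After 5 iteration(s), the approximation is c_5 = -1.385312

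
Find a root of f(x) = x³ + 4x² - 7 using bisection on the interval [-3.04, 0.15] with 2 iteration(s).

f(x) = x³ + 4x² - 7
Initial interval: [-3.04, 0.15]

Iteration 1:
  c_1 = (-3.040000 + 0.150000)/2 = -1.445000
  f(c_1) = f(-1.445000) = -1.665096
  f(a) × f(c) < 0, new interval: [-3.040000, -1.445000]
Iteration 2:
  c_2 = (-3.040000 + (-1.445000))/2 = -2.242500
  f(c_2) = f(-2.242500) = 1.838127
  f(a) × f(c) ≥ 0, new interval: [-2.242500, -1.445000]

After 2 iteration(s), the approximation is c_2 = -2.242500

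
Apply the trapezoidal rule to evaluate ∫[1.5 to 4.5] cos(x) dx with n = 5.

f(x) = cos(x)
a = 1.5, b = 4.5, n = 5
h = (b - a)/n = 0.600000

Trapezoidal rule: (h/2)[f(x₀) + 2f(x₁) + 2f(x₂) + ... + f(xₙ)]

x_0 = 1.5000, f(x_0) = 0.070737, coefficient = 1
x_1 = 2.1000, f(x_1) = -0.504846, coefficient = 2
x_2 = 2.7000, f(x_2) = -0.904072, coefficient = 2
x_3 = 3.3000, f(x_3) = -0.987480, coefficient = 2
x_4 = 3.9000, f(x_4) = -0.725932, coefficient = 2
x_5 = 4.5000, f(x_5) = -0.210796, coefficient = 1

I ≈ (0.600000/2) × -6.384719 = -1.915416
Exact value: -1.975025
Error: 0.059609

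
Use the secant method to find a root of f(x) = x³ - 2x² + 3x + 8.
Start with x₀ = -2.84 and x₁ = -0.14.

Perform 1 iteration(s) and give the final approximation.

f(x) = x³ - 2x² + 3x + 8
x₀ = -2.84, x₁ = -0.14

Secant formula: x_{n+1} = x_n - f(x_n)(x_n - x_{n-1})/(f(x_n) - f(x_{n-1}))

Iteration 1:
  f(-2.840000) = -39.557504
  f(-0.140000) = 7.538056
  x_2 = -0.140000 - 7.538056×(-0.140000 - (-2.840000))/(7.538056 - (-39.557504))
       = -0.572159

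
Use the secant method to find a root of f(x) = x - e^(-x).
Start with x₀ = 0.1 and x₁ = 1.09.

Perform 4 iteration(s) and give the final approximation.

f(x) = x - e^(-x)
x₀ = 0.1, x₁ = 1.09

Secant formula: x_{n+1} = x_n - f(x_n)(x_n - x_{n-1})/(f(x_n) - f(x_{n-1}))

Iteration 1:
  f(0.100000) = -0.804837
  f(1.090000) = 0.753784
  x_2 = 1.090000 - 0.753784×(1.090000 - 0.100000)/(0.753784 - (-0.804837))
       = 0.611214
Iteration 2:
  f(1.090000) = 0.753784
  f(0.611214) = 0.068523
  x_3 = 0.611214 - 0.068523×(0.611214 - 1.090000)/(0.068523 - 0.753784)
       = 0.563338
Iteration 3:
  f(0.611214) = 0.068523
  f(0.563338) = -0.005968
  x_4 = 0.563338 - (-0.005968)×(0.563338 - 0.611214)/(-0.005968 - 0.068523)
       = 0.567173
Iteration 4:
  f(0.563338) = -0.005968
  f(0.567173) = 0.000047
  x_5 = 0.567173 - 0.000047×(0.567173 - 0.563338)/(0.000047 - (-0.005968))
       = 0.567143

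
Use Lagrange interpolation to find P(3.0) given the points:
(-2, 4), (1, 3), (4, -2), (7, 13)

Lagrange interpolation formula:
P(x) = Σ yᵢ × Lᵢ(x)
where Lᵢ(x) = Π_{j≠i} (x - xⱼ)/(xᵢ - xⱼ)

L_0(3.0) = (3.0 - 1)/(-2 - 1) × (3.0 - 4)/(-2 - 4) × (3.0 - 7)/(-2 - 7) = -0.049383
L_1(3.0) = (3.0 - (-2))/(1 - (-2)) × (3.0 - 4)/(1 - 4) × (3.0 - 7)/(1 - 7) = 0.370370
L_2(3.0) = (3.0 - (-2))/(4 - (-2)) × (3.0 - 1)/(4 - 1) × (3.0 - 7)/(4 - 7) = 0.740741
L_3(3.0) = (3.0 - (-2))/(7 - (-2)) × (3.0 - 1)/(7 - 1) × (3.0 - 4)/(7 - 4) = -0.061728

P(3.0) = 4×L_0(3.0) + 3×L_1(3.0) + (-2)×L_2(3.0) + 13×L_3(3.0)
P(3.0) = -1.370370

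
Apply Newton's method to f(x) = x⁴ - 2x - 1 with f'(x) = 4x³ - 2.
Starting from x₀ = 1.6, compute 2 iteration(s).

f(x) = x⁴ - 2x - 1
f'(x) = 4x³ - 2
x₀ = 1.6

Newton-Raphson formula: x_{n+1} = x_n - f(x_n)/f'(x_n)

Iteration 1:
  f(1.600000) = 2.353600
  f'(1.600000) = 14.384000
  x_1 = 1.600000 - 2.353600/14.384000 = 1.436374
Iteration 2:
  f(1.436374) = 0.383921
  f'(1.436374) = 9.853930
  x_2 = 1.436374 - 0.383921/9.853930 = 1.397413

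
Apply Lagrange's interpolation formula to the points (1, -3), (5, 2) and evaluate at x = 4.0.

Lagrange interpolation formula:
P(x) = Σ yᵢ × Lᵢ(x)
where Lᵢ(x) = Π_{j≠i} (x - xⱼ)/(xᵢ - xⱼ)

L_0(4.0) = (4.0 - 5)/(1 - 5) = 0.250000
L_1(4.0) = (4.0 - 1)/(5 - 1) = 0.750000

P(4.0) = (-3)×L_0(4.0) + 2×L_1(4.0)
P(4.0) = 0.750000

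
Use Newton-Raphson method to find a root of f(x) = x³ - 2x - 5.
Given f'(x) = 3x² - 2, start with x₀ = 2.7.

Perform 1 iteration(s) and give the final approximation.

f(x) = x³ - 2x - 5
f'(x) = 3x² - 2
x₀ = 2.7

Newton-Raphson formula: x_{n+1} = x_n - f(x_n)/f'(x_n)

Iteration 1:
  f(2.700000) = 9.283000
  f'(2.700000) = 19.870000
  x_1 = 2.700000 - 9.283000/19.870000 = 2.232813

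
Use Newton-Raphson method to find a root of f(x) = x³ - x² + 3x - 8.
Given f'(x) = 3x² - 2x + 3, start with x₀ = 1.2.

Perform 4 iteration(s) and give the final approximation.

f(x) = x³ - x² + 3x - 8
f'(x) = 3x² - 2x + 3
x₀ = 1.2

Newton-Raphson formula: x_{n+1} = x_n - f(x_n)/f'(x_n)

Iteration 1:
  f(1.200000) = -4.112000
  f'(1.200000) = 4.920000
  x_1 = 1.200000 - (-4.112000)/4.920000 = 2.035772
Iteration 2:
  f(2.035772) = 2.399940
  f'(2.035772) = 11.361563
  x_2 = 2.035772 - 2.399940/11.361563 = 1.824539
Iteration 3:
  f(1.824539) = 0.218461
  f'(1.824539) = 9.337750
  x_3 = 1.824539 - 0.218461/9.337750 = 1.801144
Iteration 4:
  f(1.801144) = 0.002436
  f'(1.801144) = 9.130068
  x_4 = 1.801144 - 0.002436/9.130068 = 1.800877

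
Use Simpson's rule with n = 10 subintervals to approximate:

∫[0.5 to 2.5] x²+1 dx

f(x) = x²+1
a = 0.5, b = 2.5, n = 10
h = (b - a)/n = 0.200000

Simpson's rule: (h/3)[f(x₀) + 4f(x₁) + 2f(x₂) + ... + f(xₙ)]

x_0 = 0.5000, f(x_0) = 1.250000, coefficient = 1
x_1 = 0.7000, f(x_1) = 1.490000, coefficient = 4
x_2 = 0.9000, f(x_2) = 1.810000, coefficient = 2
x_3 = 1.1000, f(x_3) = 2.210000, coefficient = 4
x_4 = 1.3000, f(x_4) = 2.690000, coefficient = 2
x_5 = 1.5000, f(x_5) = 3.250000, coefficient = 4
x_6 = 1.7000, f(x_6) = 3.890000, coefficient = 2
x_7 = 1.9000, f(x_7) = 4.610000, coefficient = 4
x_8 = 2.1000, f(x_8) = 5.410000, coefficient = 2
x_9 = 2.3000, f(x_9) = 6.290000, coefficient = 4
x_10 = 2.5000, f(x_10) = 7.250000, coefficient = 1

I ≈ (0.200000/3) × 107.500000 = 7.166667
Exact value: 7.166667
Error: 0.000000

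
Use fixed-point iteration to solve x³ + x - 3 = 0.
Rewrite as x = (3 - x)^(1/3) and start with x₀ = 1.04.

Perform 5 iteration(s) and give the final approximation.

Equation: x³ + x - 3 = 0
Fixed-point form: x = (3 - x)^(1/3)
x₀ = 1.04

x_1 = g(1.040000) = 1.251465
x_2 = g(1.251465) = 1.204735
x_3 = g(1.204735) = 1.215373
x_4 = g(1.215373) = 1.212967
x_5 = g(1.212967) = 1.213512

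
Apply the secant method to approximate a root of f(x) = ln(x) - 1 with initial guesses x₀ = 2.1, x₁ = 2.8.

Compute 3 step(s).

f(x) = ln(x) - 1
x₀ = 2.1, x₁ = 2.8

Secant formula: x_{n+1} = x_n - f(x_n)(x_n - x_{n-1})/(f(x_n) - f(x_{n-1}))

Iteration 1:
  f(2.100000) = -0.258063
  f(2.800000) = 0.029619
  x_2 = 2.800000 - 0.029619×(2.800000 - 2.100000)/(0.029619 - (-0.258063))
       = 2.727929
Iteration 2:
  f(2.800000) = 0.029619
  f(2.727929) = 0.003543
  x_3 = 2.727929 - 0.003543×(2.727929 - 2.800000)/(0.003543 - 0.029619)
       = 2.718138
Iteration 3:
  f(2.727929) = 0.003543
  f(2.718138) = -0.000053
  x_4 = 2.718138 - (-0.000053)×(2.718138 - 2.727929)/(-0.000053 - 0.003543)
       = 2.718282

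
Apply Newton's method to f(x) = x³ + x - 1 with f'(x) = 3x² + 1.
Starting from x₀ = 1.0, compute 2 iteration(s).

f(x) = x³ + x - 1
f'(x) = 3x² + 1
x₀ = 1.0

Newton-Raphson formula: x_{n+1} = x_n - f(x_n)/f'(x_n)

Iteration 1:
  f(1.000000) = 1.000000
  f'(1.000000) = 4.000000
  x_1 = 1.000000 - 1.000000/4.000000 = 0.750000
Iteration 2:
  f(0.750000) = 0.171875
  f'(0.750000) = 2.687500
  x_2 = 0.750000 - 0.171875/2.687500 = 0.686047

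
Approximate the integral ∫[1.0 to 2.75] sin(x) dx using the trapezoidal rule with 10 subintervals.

f(x) = sin(x)
a = 1.0, b = 2.75, n = 10
h = (b - a)/n = 0.175000

Trapezoidal rule: (h/2)[f(x₀) + 2f(x₁) + 2f(x₂) + ... + f(xₙ)]

x_0 = 1.0000, f(x_0) = 0.841471, coefficient = 1
x_1 = 1.1750, f(x_1) = 0.922690, coefficient = 2
x_2 = 1.3500, f(x_2) = 0.975723, coefficient = 2
x_3 = 1.5250, f(x_3) = 0.998952, coefficient = 2
x_4 = 1.7000, f(x_4) = 0.991665, coefficient = 2
x_5 = 1.8750, f(x_5) = 0.954086, coefficient = 2
x_6 = 2.0500, f(x_6) = 0.887362, coefficient = 2
x_7 = 2.2250, f(x_7) = 0.793533, coefficient = 2
x_8 = 2.4000, f(x_8) = 0.675463, coefficient = 2
x_9 = 2.5750, f(x_9) = 0.536760, coefficient = 2
x_10 = 2.7500, f(x_10) = 0.381661, coefficient = 1

I ≈ (0.175000/2) × 16.695600 = 1.460865
Exact value: 1.464605
Error: 0.003740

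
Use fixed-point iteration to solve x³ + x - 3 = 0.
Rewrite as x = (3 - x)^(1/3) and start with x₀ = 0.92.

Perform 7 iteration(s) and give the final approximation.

Equation: x³ + x - 3 = 0
Fixed-point form: x = (3 - x)^(1/3)
x₀ = 0.92

x_1 = g(0.920000) = 1.276501
x_2 = g(1.276501) = 1.198957
x_3 = g(1.198957) = 1.216675
x_4 = g(1.216675) = 1.212672
x_5 = g(1.212672) = 1.213579
x_6 = g(1.213579) = 1.213374
x_7 = g(1.213374) = 1.213420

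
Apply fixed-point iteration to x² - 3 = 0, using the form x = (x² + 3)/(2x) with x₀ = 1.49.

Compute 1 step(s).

Equation: x² - 3 = 0
Fixed-point form: x = (x² + 3)/(2x)
x₀ = 1.49

x_1 = g(1.490000) = 1.751711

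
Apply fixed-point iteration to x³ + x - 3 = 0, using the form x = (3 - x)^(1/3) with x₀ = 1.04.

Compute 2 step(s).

Equation: x³ + x - 3 = 0
Fixed-point form: x = (3 - x)^(1/3)
x₀ = 1.04

x_1 = g(1.040000) = 1.251465
x_2 = g(1.251465) = 1.204735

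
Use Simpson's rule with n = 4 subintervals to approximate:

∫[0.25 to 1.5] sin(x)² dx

f(x) = sin(x)²
a = 0.25, b = 1.5, n = 4
h = (b - a)/n = 0.312500

Simpson's rule: (h/3)[f(x₀) + 4f(x₁) + 2f(x₂) + ... + f(xₙ)]

x_0 = 0.2500, f(x_0) = 0.061209, coefficient = 1
x_1 = 0.5625, f(x_1) = 0.284412, coefficient = 4
x_2 = 0.8750, f(x_2) = 0.589123, coefficient = 2
x_3 = 1.1875, f(x_3) = 0.860139, coefficient = 4
x_4 = 1.5000, f(x_4) = 0.994996, coefficient = 1

I ≈ (0.312500/3) × 6.812655 = 0.709652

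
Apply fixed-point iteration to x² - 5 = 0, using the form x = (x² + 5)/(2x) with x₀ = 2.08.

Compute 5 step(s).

Equation: x² - 5 = 0
Fixed-point form: x = (x² + 5)/(2x)
x₀ = 2.08

x_1 = g(2.080000) = 2.241923
x_2 = g(2.241923) = 2.236076
x_3 = g(2.236076) = 2.236068
x_4 = g(2.236068) = 2.236068
x_5 = g(2.236068) = 2.236068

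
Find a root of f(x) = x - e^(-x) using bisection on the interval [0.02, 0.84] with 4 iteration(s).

f(x) = x - e^(-x)
Initial interval: [0.02, 0.84]

Iteration 1:
  c_1 = (0.020000 + 0.840000)/2 = 0.430000
  f(c_1) = f(0.430000) = -0.220509
  f(a) × f(c) ≥ 0, new interval: [0.430000, 0.840000]
Iteration 2:
  c_2 = (0.430000 + 0.840000)/2 = 0.635000
  f(c_2) = f(0.635000) = 0.105065
  f(a) × f(c) < 0, new interval: [0.430000, 0.635000]
Iteration 3:
  c_3 = (0.430000 + 0.635000)/2 = 0.532500
  f(c_3) = f(0.532500) = -0.054635
  f(a) × f(c) ≥ 0, new interval: [0.532500, 0.635000]
Iteration 4:
  c_4 = (0.532500 + 0.635000)/2 = 0.583750
  f(c_4) = f(0.583750) = 0.025947
  f(a) × f(c) < 0, new interval: [0.532500, 0.583750]

After 4 iteration(s), the approximation is c_4 = 0.583750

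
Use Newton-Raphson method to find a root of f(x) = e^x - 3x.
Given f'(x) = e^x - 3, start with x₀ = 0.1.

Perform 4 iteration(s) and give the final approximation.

f(x) = e^x - 3x
f'(x) = e^x - 3
x₀ = 0.1

Newton-Raphson formula: x_{n+1} = x_n - f(x_n)/f'(x_n)

Iteration 1:
  f(0.100000) = 0.805171
  f'(0.100000) = -1.894829
  x_1 = 0.100000 - 0.805171/(-1.894829) = 0.524931
Iteration 2:
  f(0.524931) = 0.115550
  f'(0.524931) = -1.309658
  x_2 = 0.524931 - 0.115550/(-1.309658) = 0.613160
Iteration 3:
  f(0.613160) = 0.006777
  f'(0.613160) = -1.153745
  x_3 = 0.613160 - 0.006777/(-1.153745) = 0.619033
Iteration 4:
  f(0.619033) = 0.000032
  f'(0.619033) = -1.142868
  x_4 = 0.619033 - 0.000032/(-1.142868) = 0.619061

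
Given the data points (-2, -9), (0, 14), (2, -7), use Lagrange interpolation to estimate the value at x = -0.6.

Lagrange interpolation formula:
P(x) = Σ yᵢ × Lᵢ(x)
where Lᵢ(x) = Π_{j≠i} (x - xⱼ)/(xᵢ - xⱼ)

L_0(-0.6) = (-0.6 - 0)/(-2 - 0) × (-0.6 - 2)/(-2 - 2) = 0.195000
L_1(-0.6) = (-0.6 - (-2))/(0 - (-2)) × (-0.6 - 2)/(0 - 2) = 0.910000
L_2(-0.6) = (-0.6 - (-2))/(2 - (-2)) × (-0.6 - 0)/(2 - 0) = -0.105000

P(-0.6) = (-9)×L_0(-0.6) + 14×L_1(-0.6) + (-7)×L_2(-0.6)
P(-0.6) = 11.720000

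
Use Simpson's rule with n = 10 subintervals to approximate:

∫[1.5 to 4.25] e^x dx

f(x) = e^x
a = 1.5, b = 4.25, n = 10
h = (b - a)/n = 0.275000

Simpson's rule: (h/3)[f(x₀) + 4f(x₁) + 2f(x₂) + ... + f(xₙ)]

x_0 = 1.5000, f(x_0) = 4.481689, coefficient = 1
x_1 = 1.7750, f(x_1) = 5.900281, coefficient = 4
x_2 = 2.0500, f(x_2) = 7.767901, coefficient = 2
x_3 = 2.3250, f(x_3) = 10.226680, coefficient = 4
x_4 = 2.6000, f(x_4) = 13.463738, coefficient = 2
x_5 = 2.8750, f(x_5) = 17.725424, coefficient = 4
x_6 = 3.1500, f(x_6) = 23.336065, coefficient = 2
x_7 = 3.4250, f(x_7) = 30.722645, coefficient = 4
x_8 = 3.7000, f(x_8) = 40.447304, coefficient = 2
x_9 = 3.9750, f(x_9) = 53.250117, coefficient = 4
x_10 = 4.2500, f(x_10) = 70.105412, coefficient = 1

I ≈ (0.275000/3) × 715.917706 = 65.625790
Exact value: 65.623723
Error: 0.002066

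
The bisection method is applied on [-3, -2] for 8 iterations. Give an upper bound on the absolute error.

Bisection error bound: |error| ≤ (b-a)/2^n
|error| ≤ (-2 - (-3))/2^8 = 1/2^8
|error| ≤ 0.0039062500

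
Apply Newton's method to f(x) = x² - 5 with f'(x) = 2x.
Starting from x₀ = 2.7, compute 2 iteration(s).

f(x) = x² - 5
f'(x) = 2x
x₀ = 2.7

Newton-Raphson formula: x_{n+1} = x_n - f(x_n)/f'(x_n)

Iteration 1:
  f(2.700000) = 2.290000
  f'(2.700000) = 5.400000
  x_1 = 2.700000 - 2.290000/5.400000 = 2.275926
Iteration 2:
  f(2.275926) = 0.179839
  f'(2.275926) = 4.551852
  x_2 = 2.275926 - 0.179839/4.551852 = 2.236417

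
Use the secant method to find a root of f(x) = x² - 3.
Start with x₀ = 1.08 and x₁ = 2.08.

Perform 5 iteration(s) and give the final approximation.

f(x) = x² - 3
x₀ = 1.08, x₁ = 2.08

Secant formula: x_{n+1} = x_n - f(x_n)(x_n - x_{n-1})/(f(x_n) - f(x_{n-1}))

Iteration 1:
  f(1.080000) = -1.833600
  f(2.080000) = 1.326400
  x_2 = 2.080000 - 1.326400×(2.080000 - 1.080000)/(1.326400 - (-1.833600))
       = 1.660253
Iteration 2:
  f(2.080000) = 1.326400
  f(1.660253) = -0.243559
  x_3 = 1.660253 - (-0.243559)×(1.660253 - 2.080000)/(-0.243559 - 1.326400)
       = 1.725372
Iteration 3:
  f(1.660253) = -0.243559
  f(1.725372) = -0.023093
  x_4 = 1.725372 - (-0.023093)×(1.725372 - 1.660253)/(-0.023093 - (-0.243559))
       = 1.732192
Iteration 4:
  f(1.725372) = -0.023093
  f(1.732192) = 0.000491
  x_5 = 1.732192 - 0.000491×(1.732192 - 1.725372)/(0.000491 - (-0.023093))
       = 1.732051
Iteration 5:
  f(1.732192) = 0.000491
  f(1.732051) = -0.000001
  x_6 = 1.732051 - (-0.000001)×(1.732051 - 1.732192)/(-0.000001 - 0.000491)
       = 1.732051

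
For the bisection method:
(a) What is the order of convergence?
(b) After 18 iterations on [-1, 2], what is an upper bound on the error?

(a) Bisection has linear (order 1) convergence; the error is halved each step.

(b) Error bound = (b-a)/2^n = (2 - (-1))/2^{18}
    = 3/2^{18}

(a) 1 (linear); (b) error ≤ 1.14e-05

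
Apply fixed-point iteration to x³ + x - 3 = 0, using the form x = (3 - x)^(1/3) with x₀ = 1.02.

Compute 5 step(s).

Equation: x³ + x - 3 = 0
Fixed-point form: x = (3 - x)^(1/3)
x₀ = 1.02

x_1 = g(1.020000) = 1.255707
x_2 = g(1.255707) = 1.203760
x_3 = g(1.203760) = 1.215593
x_4 = g(1.215593) = 1.212918
x_5 = g(1.212918) = 1.213523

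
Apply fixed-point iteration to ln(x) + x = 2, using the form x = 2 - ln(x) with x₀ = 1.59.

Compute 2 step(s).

Equation: ln(x) + x = 2
Fixed-point form: x = 2 - ln(x)
x₀ = 1.59

x_1 = g(1.590000) = 1.536266
x_2 = g(1.536266) = 1.570645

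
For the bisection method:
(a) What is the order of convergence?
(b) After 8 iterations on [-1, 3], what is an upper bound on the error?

(a) Bisection has linear (order 1) convergence; the error is halved each step.

(b) Error bound = (b-a)/2^n = (3 - (-1))/2^{8}
    = 4/2^{8}

(a) 1 (linear); (b) error ≤ 1.56e-02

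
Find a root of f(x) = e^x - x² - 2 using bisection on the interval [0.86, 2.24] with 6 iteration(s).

f(x) = e^x - x² - 2
Initial interval: [0.86, 2.24]

Iteration 1:
  c_1 = (0.860000 + 2.240000)/2 = 1.550000
  f(c_1) = f(1.550000) = 0.308970
  f(a) × f(c) < 0, new interval: [0.860000, 1.550000]
Iteration 2:
  c_2 = (0.860000 + 1.550000)/2 = 1.205000
  f(c_2) = f(1.205000) = -0.115266
  f(a) × f(c) ≥ 0, new interval: [1.205000, 1.550000]
Iteration 3:
  c_3 = (1.205000 + 1.550000)/2 = 1.377500
  f(c_3) = f(1.377500) = 0.067471
  f(a) × f(c) < 0, new interval: [1.205000, 1.377500]
Iteration 4:
  c_4 = (1.205000 + 1.377500)/2 = 1.291250
  f(c_4) = f(1.291250) = -0.029996
  f(a) × f(c) ≥ 0, new interval: [1.291250, 1.377500]
Iteration 5:
  c_5 = (1.291250 + 1.377500)/2 = 1.334375
  f(c_5) = f(1.334375) = 0.017065
  f(a) × f(c) < 0, new interval: [1.291250, 1.334375]
Iteration 6:
  c_6 = (1.291250 + 1.334375)/2 = 1.312813
  f(c_6) = f(1.312813) = -0.006865
  f(a) × f(c) ≥ 0, new interval: [1.312813, 1.334375]

After 6 iteration(s), the approximation is c_6 = 1.312813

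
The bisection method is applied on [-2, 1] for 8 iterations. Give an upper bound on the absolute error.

Bisection error bound: |error| ≤ (b-a)/2^n
|error| ≤ (1 - (-2))/2^8 = 3/2^8
|error| ≤ 0.0117187500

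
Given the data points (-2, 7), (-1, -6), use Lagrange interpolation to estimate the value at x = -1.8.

Lagrange interpolation formula:
P(x) = Σ yᵢ × Lᵢ(x)
where Lᵢ(x) = Π_{j≠i} (x - xⱼ)/(xᵢ - xⱼ)

L_0(-1.8) = (-1.8 - (-1))/(-2 - (-1)) = 0.800000
L_1(-1.8) = (-1.8 - (-2))/(-1 - (-2)) = 0.200000

P(-1.8) = 7×L_0(-1.8) + (-6)×L_1(-1.8)
P(-1.8) = 4.400000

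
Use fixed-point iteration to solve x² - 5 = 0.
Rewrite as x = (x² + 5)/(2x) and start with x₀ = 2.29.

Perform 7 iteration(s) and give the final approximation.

Equation: x² - 5 = 0
Fixed-point form: x = (x² + 5)/(2x)
x₀ = 2.29

x_1 = g(2.290000) = 2.236703
x_2 = g(2.236703) = 2.236068
x_3 = g(2.236068) = 2.236068
x_4 = g(2.236068) = 2.236068
x_5 = g(2.236068) = 2.236068
x_6 = g(2.236068) = 2.236068
x_7 = g(2.236068) = 2.236068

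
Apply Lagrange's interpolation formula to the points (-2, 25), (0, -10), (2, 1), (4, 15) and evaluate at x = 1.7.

Lagrange interpolation formula:
P(x) = Σ yᵢ × Lᵢ(x)
where Lᵢ(x) = Π_{j≠i} (x - xⱼ)/(xᵢ - xⱼ)

L_0(1.7) = (1.7 - 0)/(-2 - 0) × (1.7 - 2)/(-2 - 2) × (1.7 - 4)/(-2 - 4) = -0.024437
L_1(1.7) = (1.7 - (-2))/(0 - (-2)) × (1.7 - 2)/(0 - 2) × (1.7 - 4)/(0 - 4) = 0.159563
L_2(1.7) = (1.7 - (-2))/(2 - (-2)) × (1.7 - 0)/(2 - 0) × (1.7 - 4)/(2 - 4) = 0.904187
L_3(1.7) = (1.7 - (-2))/(4 - (-2)) × (1.7 - 0)/(4 - 0) × (1.7 - 2)/(4 - 2) = -0.039313

P(1.7) = 25×L_0(1.7) + (-10)×L_1(1.7) + 1×L_2(1.7) + 15×L_3(1.7)
P(1.7) = -1.892063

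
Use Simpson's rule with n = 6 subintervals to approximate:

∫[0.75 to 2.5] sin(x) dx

f(x) = sin(x)
a = 0.75, b = 2.5, n = 6
h = (b - a)/n = 0.291667

Simpson's rule: (h/3)[f(x₀) + 4f(x₁) + 2f(x₂) + ... + f(xₙ)]

x_0 = 0.7500, f(x_0) = 0.681639, coefficient = 1
x_1 = 1.0417, f(x_1) = 0.863247, coefficient = 4
x_2 = 1.3333, f(x_2) = 0.971938, coefficient = 2
x_3 = 1.6250, f(x_3) = 0.998531, coefficient = 4
x_4 = 1.9167, f(x_4) = 0.940781, coefficient = 2
x_5 = 2.2083, f(x_5) = 0.803564, coefficient = 4
x_6 = 2.5000, f(x_6) = 0.598472, coefficient = 1

I ≈ (0.291667/3) × 15.766917 = 1.532895
Exact value: 1.532832
Error: 0.000062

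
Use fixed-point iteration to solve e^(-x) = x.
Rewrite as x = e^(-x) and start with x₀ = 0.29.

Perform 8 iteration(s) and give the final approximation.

Equation: e^(-x) = x
Fixed-point form: x = e^(-x)
x₀ = 0.29

x_1 = g(0.290000) = 0.748264
x_2 = g(0.748264) = 0.473187
x_3 = g(0.473187) = 0.623013
x_4 = g(0.623013) = 0.536326
x_5 = g(0.536326) = 0.584893
x_6 = g(0.584893) = 0.557165
x_7 = g(0.557165) = 0.572831
x_8 = g(0.572831) = 0.563927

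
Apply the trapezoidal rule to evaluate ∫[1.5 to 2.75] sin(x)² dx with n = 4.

f(x) = sin(x)²
a = 1.5, b = 2.75, n = 4
h = (b - a)/n = 0.312500

Trapezoidal rule: (h/2)[f(x₀) + 2f(x₁) + 2f(x₂) + ... + f(xₙ)]

x_0 = 1.5000, f(x_0) = 0.994996, coefficient = 1
x_1 = 1.8125, f(x_1) = 0.942708, coefficient = 2
x_2 = 2.1250, f(x_2) = 0.723044, coefficient = 2
x_3 = 2.4375, f(x_3) = 0.419052, coefficient = 2
x_4 = 2.7500, f(x_4) = 0.145665, coefficient = 1

I ≈ (0.312500/2) × 5.310270 = 0.829730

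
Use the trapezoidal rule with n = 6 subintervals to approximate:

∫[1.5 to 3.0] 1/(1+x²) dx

f(x) = 1/(1+x²)
a = 1.5, b = 3.0, n = 6
h = (b - a)/n = 0.250000

Trapezoidal rule: (h/2)[f(x₀) + 2f(x₁) + 2f(x₂) + ... + f(xₙ)]

x_0 = 1.5000, f(x_0) = 0.307692, coefficient = 1
x_1 = 1.7500, f(x_1) = 0.246154, coefficient = 2
x_2 = 2.0000, f(x_2) = 0.200000, coefficient = 2
x_3 = 2.2500, f(x_3) = 0.164948, coefficient = 2
x_4 = 2.5000, f(x_4) = 0.137931, coefficient = 2
x_5 = 2.7500, f(x_5) = 0.116788, coefficient = 2
x_6 = 3.0000, f(x_6) = 0.100000, coefficient = 1

I ≈ (0.250000/2) × 2.139336 = 0.267417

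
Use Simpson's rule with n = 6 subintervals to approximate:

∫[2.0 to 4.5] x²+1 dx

f(x) = x²+1
a = 2.0, b = 4.5, n = 6
h = (b - a)/n = 0.416667

Simpson's rule: (h/3)[f(x₀) + 4f(x₁) + 2f(x₂) + ... + f(xₙ)]

x_0 = 2.0000, f(x_0) = 5.000000, coefficient = 1
x_1 = 2.4167, f(x_1) = 6.840278, coefficient = 4
x_2 = 2.8333, f(x_2) = 9.027778, coefficient = 2
x_3 = 3.2500, f(x_3) = 11.562500, coefficient = 4
x_4 = 3.6667, f(x_4) = 14.444444, coefficient = 2
x_5 = 4.0833, f(x_5) = 17.673611, coefficient = 4
x_6 = 4.5000, f(x_6) = 21.250000, coefficient = 1

I ≈ (0.416667/3) × 217.500000 = 30.208333
Exact value: 30.208333
Error: 0.000000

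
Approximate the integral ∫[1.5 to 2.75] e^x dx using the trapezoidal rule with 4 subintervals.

f(x) = e^x
a = 1.5, b = 2.75, n = 4
h = (b - a)/n = 0.312500

Trapezoidal rule: (h/2)[f(x₀) + 2f(x₁) + 2f(x₂) + ... + f(xₙ)]

x_0 = 1.5000, f(x_0) = 4.481689, coefficient = 1
x_1 = 1.8125, f(x_1) = 6.125743, coefficient = 2
x_2 = 2.1250, f(x_2) = 8.372897, coefficient = 2
x_3 = 2.4375, f(x_3) = 11.444394, coefficient = 2
x_4 = 2.7500, f(x_4) = 15.642632, coefficient = 1

I ≈ (0.312500/2) × 72.010389 = 11.251623
Exact value: 11.160943
Error: 0.090680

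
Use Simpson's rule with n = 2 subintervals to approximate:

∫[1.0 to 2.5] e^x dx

f(x) = e^x
a = 1.0, b = 2.5, n = 2
h = (b - a)/n = 0.750000

Simpson's rule: (h/3)[f(x₀) + 4f(x₁) + 2f(x₂) + ... + f(xₙ)]

x_0 = 1.0000, f(x_0) = 2.718282, coefficient = 1
x_1 = 1.7500, f(x_1) = 5.754603, coefficient = 4
x_2 = 2.5000, f(x_2) = 12.182494, coefficient = 1

I ≈ (0.750000/3) × 37.919186 = 9.479797
Exact value: 9.464212
Error: 0.015584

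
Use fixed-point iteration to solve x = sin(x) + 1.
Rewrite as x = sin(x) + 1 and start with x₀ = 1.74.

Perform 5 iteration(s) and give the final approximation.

Equation: x = sin(x) + 1
Fixed-point form: x = sin(x) + 1
x₀ = 1.74

x_1 = g(1.740000) = 1.985719
x_2 = g(1.985719) = 1.915147
x_3 = g(1.915147) = 1.941295
x_4 = g(1.941295) = 1.932147
x_5 = g(1.932147) = 1.935420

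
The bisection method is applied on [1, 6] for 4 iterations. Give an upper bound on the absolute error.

Bisection error bound: |error| ≤ (b-a)/2^n
|error| ≤ (6 - 1)/2^4 = 5/2^4
|error| ≤ 0.3125000000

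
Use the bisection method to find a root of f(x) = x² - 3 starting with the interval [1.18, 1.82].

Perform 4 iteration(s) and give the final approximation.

f(x) = x² - 3
Initial interval: [1.18, 1.82]

Iteration 1:
  c_1 = (1.180000 + 1.820000)/2 = 1.500000
  f(c_1) = f(1.500000) = -0.750000
  f(a) × f(c) ≥ 0, new interval: [1.500000, 1.820000]
Iteration 2:
  c_2 = (1.500000 + 1.820000)/2 = 1.660000
  f(c_2) = f(1.660000) = -0.244400
  f(a) × f(c) ≥ 0, new interval: [1.660000, 1.820000]
Iteration 3:
  c_3 = (1.660000 + 1.820000)/2 = 1.740000
  f(c_3) = f(1.740000) = 0.027600
  f(a) × f(c) < 0, new interval: [1.660000, 1.740000]
Iteration 4:
  c_4 = (1.660000 + 1.740000)/2 = 1.700000
  f(c_4) = f(1.700000) = -0.110000
  f(a) × f(c) ≥ 0, new interval: [1.700000, 1.740000]

After 4 iteration(s), the approximation is c_4 = 1.700000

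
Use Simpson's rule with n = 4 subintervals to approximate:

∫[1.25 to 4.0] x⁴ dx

f(x) = x⁴
a = 1.25, b = 4.0, n = 4
h = (b - a)/n = 0.687500

Simpson's rule: (h/3)[f(x₀) + 4f(x₁) + 2f(x₂) + ... + f(xₙ)]

x_0 = 1.2500, f(x_0) = 2.441406, coefficient = 1
x_1 = 1.9375, f(x_1) = 14.091812, coefficient = 4
x_2 = 2.6250, f(x_2) = 47.480713, coefficient = 2
x_3 = 3.3125, f(x_3) = 120.399185, coefficient = 4
x_4 = 4.0000, f(x_4) = 256.000000, coefficient = 1

I ≈ (0.687500/3) × 891.366821 = 204.271563
Exact value: 204.189648
Error: 0.081915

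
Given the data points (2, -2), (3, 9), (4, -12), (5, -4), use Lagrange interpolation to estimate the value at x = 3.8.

Lagrange interpolation formula:
P(x) = Σ yᵢ × Lᵢ(x)
where Lᵢ(x) = Π_{j≠i} (x - xⱼ)/(xᵢ - xⱼ)

L_0(3.8) = (3.8 - 3)/(2 - 3) × (3.8 - 4)/(2 - 4) × (3.8 - 5)/(2 - 5) = -0.032000
L_1(3.8) = (3.8 - 2)/(3 - 2) × (3.8 - 4)/(3 - 4) × (3.8 - 5)/(3 - 5) = 0.216000
L_2(3.8) = (3.8 - 2)/(4 - 2) × (3.8 - 3)/(4 - 3) × (3.8 - 5)/(4 - 5) = 0.864000
L_3(3.8) = (3.8 - 2)/(5 - 2) × (3.8 - 3)/(5 - 3) × (3.8 - 4)/(5 - 4) = -0.048000

P(3.8) = (-2)×L_0(3.8) + 9×L_1(3.8) + (-12)×L_2(3.8) + (-4)×L_3(3.8)
P(3.8) = -8.168000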